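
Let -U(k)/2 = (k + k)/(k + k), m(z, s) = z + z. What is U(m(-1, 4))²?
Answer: 4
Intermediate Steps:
m(z, s) = 2*z
U(k) = -2 (U(k) = -2*(k + k)/(k + k) = -2*2*k/(2*k) = -2*2*k*1/(2*k) = -2*1 = -2)
U(m(-1, 4))² = (-2)² = 4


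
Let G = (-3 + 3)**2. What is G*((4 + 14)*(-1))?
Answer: 0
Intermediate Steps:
G = 0 (G = 0**2 = 0)
G*((4 + 14)*(-1)) = 0*((4 + 14)*(-1)) = 0*(18*(-1)) = 0*(-18) = 0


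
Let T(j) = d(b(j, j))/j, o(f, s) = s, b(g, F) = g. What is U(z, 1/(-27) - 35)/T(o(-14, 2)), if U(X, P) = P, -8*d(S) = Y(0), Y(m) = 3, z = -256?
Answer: 15136/81 ≈ 186.86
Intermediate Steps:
d(S) = -3/8 (d(S) = -⅛*3 = -3/8)
T(j) = -3/(8*j)
U(z, 1/(-27) - 35)/T(o(-14, 2)) = (1/(-27) - 35)/((-3/8/2)) = (-1/27 - 35)/((-3/8*½)) = -946/(27*(-3/16)) = -946/27*(-16/3) = 15136/81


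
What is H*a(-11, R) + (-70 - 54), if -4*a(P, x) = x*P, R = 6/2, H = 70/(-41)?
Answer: -11323/82 ≈ -138.09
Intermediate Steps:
H = -70/41 (H = 70*(-1/41) = -70/41 ≈ -1.7073)
R = 3 (R = 6*(½) = 3)
a(P, x) = -P*x/4 (a(P, x) = -x*P/4 = -P*x/4)
H*a(-11, R) + (-70 - 54) = -(-35)*(-11)*3/82 + (-70 - 54) = -70/41*33/4 - 124 = -1155/82 - 124 = -11323/82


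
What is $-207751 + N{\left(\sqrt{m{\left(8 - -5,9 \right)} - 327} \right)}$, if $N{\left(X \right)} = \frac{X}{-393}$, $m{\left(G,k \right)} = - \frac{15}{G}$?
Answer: $-207751 - \frac{i \sqrt{6162}}{1703} \approx -2.0775 \cdot 10^{5} - 0.046094 i$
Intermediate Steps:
$N{\left(X \right)} = - \frac{X}{393}$ ($N{\left(X \right)} = X \left(- \frac{1}{393}\right) = - \frac{X}{393}$)
$-207751 + N{\left(\sqrt{m{\left(8 - -5,9 \right)} - 327} \right)} = -207751 - \frac{\sqrt{- \frac{15}{8 - -5} - 327}}{393} = -207751 - \frac{\sqrt{- \frac{15}{8 + 5} - 327}}{393} = -207751 - \frac{\sqrt{- \frac{15}{13} - 327}}{393} = -207751 - \frac{\sqrt{- \frac{4266}{13}}}{393} = -207751 - \frac{\frac{3}{13} i \sqrt{6162}}{393} = -207751 - \frac{i \sqrt{6162}}{1703}$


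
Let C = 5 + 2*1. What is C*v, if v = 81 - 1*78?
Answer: 21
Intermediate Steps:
v = 3 (v = 81 - 78 = 3)
C = 7 (C = 5 + 2 = 7)
C*v = 7*3 = 21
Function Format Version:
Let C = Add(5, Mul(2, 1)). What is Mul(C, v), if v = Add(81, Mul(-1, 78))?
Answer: 21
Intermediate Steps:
v = 3 (v = Add(81, -78) = 3)
C = 7 (C = Add(5, 2) = 7)
Mul(C, v) = Mul(7, 3) = 21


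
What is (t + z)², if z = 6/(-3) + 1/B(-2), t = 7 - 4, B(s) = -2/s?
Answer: 4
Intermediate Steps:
t = 3
z = -1 (z = 6/(-3) + 1/(-2/(-2)) = 6*(-⅓) + 1/(-2*(-½)) = -2 + 1/1 = -2 + 1*1 = -2 + 1 = -1)
(t + z)² = (3 - 1)² = 2² = 4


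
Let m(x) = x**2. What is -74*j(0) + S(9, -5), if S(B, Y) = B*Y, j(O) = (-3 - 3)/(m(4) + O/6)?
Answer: -69/4 ≈ -17.250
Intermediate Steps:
j(O) = -6/(16 + O/6) (j(O) = (-3 - 3)/(4**2 + O/6) = -6/(16 + O*(1/6)) = -6/(16 + O/6))
-74*j(0) + S(9, -5) = -(-2664)/(96 + 0) + 9*(-5) = -(-2664)/96 - 45 = -74*(-3/8) - 45 = 111/4 - 45 = -69/4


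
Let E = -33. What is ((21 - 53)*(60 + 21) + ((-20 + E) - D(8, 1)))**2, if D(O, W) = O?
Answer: 7038409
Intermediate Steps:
((21 - 53)*(60 + 21) + ((-20 + E) - D(8, 1)))**2 = ((21 - 53)*(60 + 21) + ((-20 - 33) - 1*8))**2 = (-32*81 + (-53 - 8))**2 = (-2592 - 61)**2 = (-2653)**2 = 7038409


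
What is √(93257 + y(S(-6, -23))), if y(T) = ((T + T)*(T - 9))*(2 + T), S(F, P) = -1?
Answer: √93277 ≈ 305.41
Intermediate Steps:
y(T) = 2*T*(-9 + T)*(2 + T) (y(T) = ((2*T)*(-9 + T))*(2 + T) = (2*T*(-9 + T))*(2 + T) = 2*T*(-9 + T)*(2 + T))
√(93257 + y(S(-6, -23))) = √(93257 + 2*(-1)*(-18 + (-1)² - 7*(-1))) = √(93257 + 2*(-1)*(-18 + 1 + 7)) = √(93257 + 2*(-1)*(-10)) = √(93257 + 20) = √93277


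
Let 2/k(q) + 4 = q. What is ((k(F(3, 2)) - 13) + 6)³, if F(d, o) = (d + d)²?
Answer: -1367631/4096 ≈ -333.89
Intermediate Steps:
F(d, o) = 4*d² (F(d, o) = (2*d)² = 4*d²)
k(q) = 2/(-4 + q)
((k(F(3, 2)) - 13) + 6)³ = ((2/(-4 + 4*3²) - 13) + 6)³ = ((2/(-4 + 4*9) - 13) + 6)³ = ((2/(-4 + 36) - 13) + 6)³ = ((2/32 - 13) + 6)³ = ((2*(1/32) - 13) + 6)³ = ((1/16 - 13) + 6)³ = (-207/16 + 6)³ = (-111/16)³ = -1367631/4096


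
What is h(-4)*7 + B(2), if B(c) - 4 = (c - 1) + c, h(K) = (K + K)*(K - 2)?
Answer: 343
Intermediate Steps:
h(K) = 2*K*(-2 + K) (h(K) = (2*K)*(-2 + K) = 2*K*(-2 + K))
B(c) = 3 + 2*c (B(c) = 4 + ((c - 1) + c) = 4 + ((-1 + c) + c) = 4 + (-1 + 2*c) = 3 + 2*c)
h(-4)*7 + B(2) = (2*(-4)*(-2 - 4))*7 + (3 + 2*2) = (2*(-4)*(-6))*7 + (3 + 4) = 48*7 + 7 = 336 + 7 = 343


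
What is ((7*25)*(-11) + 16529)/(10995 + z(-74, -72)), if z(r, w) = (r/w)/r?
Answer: 1051488/791639 ≈ 1.3282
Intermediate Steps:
z(r, w) = 1/w
((7*25)*(-11) + 16529)/(10995 + z(-74, -72)) = ((7*25)*(-11) + 16529)/(10995 + 1/(-72)) = (175*(-11) + 16529)/(10995 - 1/72) = (-1925 + 16529)/(791639/72) = 14604*(72/791639) = 1051488/791639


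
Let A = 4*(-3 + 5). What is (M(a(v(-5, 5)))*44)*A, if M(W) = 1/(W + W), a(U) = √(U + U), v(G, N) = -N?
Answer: -88*I*√10/5 ≈ -55.656*I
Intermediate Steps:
a(U) = √2*√U (a(U) = √(2*U) = √2*√U)
A = 8 (A = 4*2 = 8)
M(W) = 1/(2*W)
(M(a(v(-5, 5)))*44)*A = ((1/(2*((√2*√(-1*5)))))*44)*8 = ((1/(2*((√2*√(-5)))))*44)*8 = ((1/(2*((√2*(I*√5)))))*44)*8 = ((1/(2*((I*√10))))*44)*8 = (((-I*√10/10)/2)*44)*8 = (-I*√10/20*44)*8 = -11*I*√10/5*8 = -88*I*√10/5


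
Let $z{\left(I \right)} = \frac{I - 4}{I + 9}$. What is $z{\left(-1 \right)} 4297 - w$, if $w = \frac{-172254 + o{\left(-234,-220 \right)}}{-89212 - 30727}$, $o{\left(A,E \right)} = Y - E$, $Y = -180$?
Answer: $- \frac{2578267127}{959512} \approx -2687.1$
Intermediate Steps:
$z{\left(I \right)} = \frac{-4 + I}{9 + I}$
$o{\left(A,E \right)} = -180 - E$
$w = \frac{172214}{119939}$ ($w = \frac{-172254 - -40}{-89212 - 30727} = \frac{-172254 + \left(-180 + 220\right)}{-119939} = \left(-172254 + 40\right) \left(- \frac{1}{119939}\right) = \left(-172214\right) \left(- \frac{1}{119939}\right) = \frac{172214}{119939} \approx 1.4358$)
$z{\left(-1 \right)} 4297 - w = \frac{-4 - 1}{9 - 1} \cdot 4297 - \frac{172214}{119939} = \frac{1}{8} \left(-5\right) 4297 - \frac{172214}{119939} = \left(- \frac{5}{8}\right) 4297 - \frac{172214}{119939} = - \frac{21485}{8} - \frac{172214}{119939} = - \frac{2578267127}{959512}$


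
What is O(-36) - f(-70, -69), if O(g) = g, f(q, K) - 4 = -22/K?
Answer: -2782/69 ≈ -40.319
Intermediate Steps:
f(q, K) = 4 - 22/K
O(-36) - f(-70, -69) = -36 - (4 - 22/(-69)) = -36 - (4 - 22*(-1/69)) = -36 - (4 + 22/69) = -36 - 1*298/69 = -36 - 298/69 = -2782/69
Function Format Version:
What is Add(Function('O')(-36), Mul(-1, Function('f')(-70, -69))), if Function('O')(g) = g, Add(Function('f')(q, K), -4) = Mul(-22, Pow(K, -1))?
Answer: Rational(-2782, 69) ≈ -40.319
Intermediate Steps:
Function('f')(q, K) = Add(4, Mul(-22, Pow(K, -1)))
Add(Function('O')(-36), Mul(-1, Function('f')(-70, -69))) = Add(-36, Mul(-1, Add(4, Mul(-22, Pow(-69, -1))))) = Add(-36, Mul(-1, Add(4, Mul(-22, Rational(-1, 69))))) = Add(-36, Mul(-1, Add(4, Rational(22, 69)))) = Add(-36, Mul(-1, Rational(298, 69))) = Add(-36, Rational(-298, 69)) = Rational(-2782, 69)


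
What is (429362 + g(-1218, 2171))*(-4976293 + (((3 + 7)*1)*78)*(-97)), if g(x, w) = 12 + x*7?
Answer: -2126104316144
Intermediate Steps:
g(x, w) = 12 + 7*x
(429362 + g(-1218, 2171))*(-4976293 + (((3 + 7)*1)*78)*(-97)) = (429362 + (12 + 7*(-1218)))*(-4976293 + (((3 + 7)*1)*78)*(-97)) = (429362 + (12 - 8526))*(-4976293 + ((10*1)*78)*(-97)) = (429362 - 8514)*(-4976293 + (10*78)*(-97)) = 420848*(-4976293 + 780*(-97)) = 420848*(-4976293 - 75660) = 420848*(-5051953) = -2126104316144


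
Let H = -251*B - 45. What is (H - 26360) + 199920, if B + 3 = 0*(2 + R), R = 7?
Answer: 174268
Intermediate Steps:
B = -3 (B = -3 + 0*(2 + 7) = -3 + 0*9 = -3 + 0 = -3)
H = 708 (H = -251*(-3) - 45 = 753 - 45 = 708)
(H - 26360) + 199920 = (708 - 26360) + 199920 = -25652 + 199920 = 174268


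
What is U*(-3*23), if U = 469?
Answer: -32361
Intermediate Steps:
U*(-3*23) = 469*(-3*23) = 469*(-69) = -32361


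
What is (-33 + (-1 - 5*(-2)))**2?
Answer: 576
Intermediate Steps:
(-33 + (-1 - 5*(-2)))**2 = (-33 + (-1 + 10))**2 = (-33 + 9)**2 = (-24)**2 = 576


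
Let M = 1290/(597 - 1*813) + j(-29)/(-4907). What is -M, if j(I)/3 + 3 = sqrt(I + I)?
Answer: 1054681/176652 + 3*I*sqrt(58)/4907 ≈ 5.9704 + 0.0046561*I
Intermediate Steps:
j(I) = -9 + 3*sqrt(2)*sqrt(I) (j(I) = -9 + 3*sqrt(I + I) = -9 + 3*sqrt(2*I) = -9 + 3*(sqrt(2)*sqrt(I)) = -9 + 3*sqrt(2)*sqrt(I))
M = -1054681/176652 - 3*I*sqrt(58)/4907 (M = 1290/(597 - 1*813) + (-9 + 3*sqrt(2)*sqrt(-29))/(-4907) = 1290/(597 - 813) + (-9 + 3*sqrt(2)*(I*sqrt(29)))*(-1/4907) = 1290/(-216) + (-9 + 3*I*sqrt(58))*(-1/4907) = 1290*(-1/216) + (9/4907 - 3*I*sqrt(58)/4907) = -215/36 + (9/4907 - 3*I*sqrt(58)/4907) = -1054681/176652 - 3*I*sqrt(58)/4907 ≈ -5.9704 - 0.0046561*I)
-M = -(-1054681/176652 - 3*I*sqrt(58)/4907) = 1054681/176652 + 3*I*sqrt(58)/4907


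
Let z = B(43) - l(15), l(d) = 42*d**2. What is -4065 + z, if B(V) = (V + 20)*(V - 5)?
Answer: -11121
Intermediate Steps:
B(V) = (-5 + V)*(20 + V) (B(V) = (20 + V)*(-5 + V) = (-5 + V)*(20 + V))
z = -7056 (z = (-100 + 43**2 + 15*43) - 42*15**2 = (-100 + 1849 + 645) - 42*225 = 2394 - 1*9450 = 2394 - 9450 = -7056)
-4065 + z = -4065 - 7056 = -11121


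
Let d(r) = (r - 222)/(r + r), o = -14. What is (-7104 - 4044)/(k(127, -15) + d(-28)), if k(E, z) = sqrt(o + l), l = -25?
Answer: -39018000/46201 + 8740032*I*sqrt(39)/46201 ≈ -844.53 + 1181.4*I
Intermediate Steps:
d(r) = (-222 + r)/(2*r) (d(r) = (-222 + r)/((2*r)) = (-222 + r)*(1/(2*r)) = (-222 + r)/(2*r))
k(E, z) = I*sqrt(39) (k(E, z) = sqrt(-14 - 25) = sqrt(-39) = I*sqrt(39))
(-7104 - 4044)/(k(127, -15) + d(-28)) = (-7104 - 4044)/(I*sqrt(39) + (1/2)*(-222 - 28)/(-28)) = -11148/(I*sqrt(39) + (1/2)*(-1/28)*(-250)) = -11148/(I*sqrt(39) + 125/28) = -11148/(125/28 + I*sqrt(39))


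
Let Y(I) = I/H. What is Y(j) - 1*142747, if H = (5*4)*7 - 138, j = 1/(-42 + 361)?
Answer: -91072585/638 ≈ -1.4275e+5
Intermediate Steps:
j = 1/319 ≈ 0.0031348
H = 2 (H = 20*7 - 138 = 140 - 138 = 2)
Y(I) = I/2
Y(j) - 1*142747 = (1/2)*(1/319) - 1*142747 = 1/638 - 142747 = -91072585/638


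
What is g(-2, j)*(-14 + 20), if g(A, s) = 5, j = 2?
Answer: 30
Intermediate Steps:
g(-2, j)*(-14 + 20) = 5*(-14 + 20) = 5*6 = 30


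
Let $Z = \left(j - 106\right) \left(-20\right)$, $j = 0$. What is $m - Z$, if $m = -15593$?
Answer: $-17713$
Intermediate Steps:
$Z = 2120$ ($Z = \left(0 - 106\right) \left(-20\right) = \left(-106\right) \left(-20\right) = 2120$)
$m - Z = -15593 - 2120 = -17713$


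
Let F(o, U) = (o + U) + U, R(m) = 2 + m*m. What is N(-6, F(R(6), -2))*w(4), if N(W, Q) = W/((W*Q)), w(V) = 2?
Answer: 1/17 ≈ 0.058824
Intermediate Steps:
R(m) = 2 + m²
F(o, U) = o + 2*U (F(o, U) = (U + o) + U = o + 2*U)
N(W, Q) = 1/Q (N(W, Q) = W/((Q*W)) = W*(1/(Q*W)) = 1/Q)
N(-6, F(R(6), -2))*w(4) = 2/((2 + 6²) + 2*(-2)) = 2/((2 + 36) - 4) = 2/(38 - 4) = 2/34 = (1/34)*2 = 1/17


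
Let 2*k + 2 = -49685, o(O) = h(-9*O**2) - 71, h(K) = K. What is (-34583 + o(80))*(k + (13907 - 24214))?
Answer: 3242774227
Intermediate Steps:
o(O) = -71 - 9*O**2 (o(O) = -9*O**2 - 71 = -71 - 9*O**2)
k = -49687/2 (k = -1 + (1/2)*(-49685) = -1 - 49685/2 = -49687/2 ≈ -24844.)
(-34583 + o(80))*(k + (13907 - 24214)) = (-34583 + (-71 - 9*80**2))*(-49687/2 + (13907 - 24214)) = (-34583 + (-71 - 9*6400))*(-49687/2 - 10307) = (-34583 + (-71 - 57600))*(-70301/2) = (-34583 - 57671)*(-70301/2) = -92254*(-70301/2) = 3242774227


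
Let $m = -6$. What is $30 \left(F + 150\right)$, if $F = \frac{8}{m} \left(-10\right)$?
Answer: $4900$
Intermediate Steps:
$F = \frac{40}{3}$ ($F = \frac{8}{-6} \left(-10\right) = 8 \left(- \frac{1}{6}\right) \left(-10\right) = \left(- \frac{4}{3}\right) \left(-10\right) = \frac{40}{3} \approx 13.333$)
$30 \left(F + 150\right) = 30 \left(\frac{40}{3} + 150\right) = 30 \cdot \frac{490}{3} = 4900$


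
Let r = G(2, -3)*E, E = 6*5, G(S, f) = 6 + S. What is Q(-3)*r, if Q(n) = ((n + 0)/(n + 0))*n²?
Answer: 2160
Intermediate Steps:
Q(n) = n² (Q(n) = (n/n)*n² = 1*n² = n²)
E = 30
r = 240 (r = (6 + 2)*30 = 8*30 = 240)
Q(-3)*r = (-3)²*240 = 9*240 = 2160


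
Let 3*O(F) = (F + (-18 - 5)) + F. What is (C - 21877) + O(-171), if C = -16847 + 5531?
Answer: -99944/3 ≈ -33315.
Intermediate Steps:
O(F) = -23/3 + 2*F/3 (O(F) = ((F + (-18 - 5)) + F)/3 = ((F - 23) + F)/3 = ((-23 + F) + F)/3 = (-23 + 2*F)/3 = -23/3 + 2*F/3)
C = -11316
(C - 21877) + O(-171) = (-11316 - 21877) + (-23/3 + (⅔)*(-171)) = -33193 + (-23/3 - 114) = -33193 - 365/3 = -99944/3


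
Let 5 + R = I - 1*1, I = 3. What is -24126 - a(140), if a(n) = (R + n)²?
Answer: -42895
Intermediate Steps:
R = -3 (R = -5 + (3 - 1*1) = -5 + (3 - 1) = -5 + 2 = -3)
a(n) = (-3 + n)²
-24126 - a(140) = -24126 - (-3 + 140)² = -24126 - 1*137² = -24126 - 1*18769 = -24126 - 18769 = -42895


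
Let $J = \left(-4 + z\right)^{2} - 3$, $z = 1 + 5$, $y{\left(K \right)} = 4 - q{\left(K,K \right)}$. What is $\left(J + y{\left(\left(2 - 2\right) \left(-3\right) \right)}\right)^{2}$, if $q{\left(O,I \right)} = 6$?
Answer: $1$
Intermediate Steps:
$y{\left(K \right)} = -2$ ($y{\left(K \right)} = 4 - 6 = -2$)
$z = 6$
$J = 1$ ($J = \left(-4 + 6\right)^{2} - 3 = 2^{2} - 3 = 4 - 3 = 1$)
$\left(J + y{\left(\left(2 - 2\right) \left(-3\right) \right)}\right)^{2} = \left(1 - 2\right)^{2} = \left(-1\right)^{2} = 1$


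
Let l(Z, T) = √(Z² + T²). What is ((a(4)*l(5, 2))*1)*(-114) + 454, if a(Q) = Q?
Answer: 454 - 456*√29 ≈ -2001.6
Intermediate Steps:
l(Z, T) = √(T² + Z²)
((a(4)*l(5, 2))*1)*(-114) + 454 = ((4*√(2² + 5²))*1)*(-114) + 454 = ((4*√(4 + 25))*1)*(-114) + 454 = ((4*√29)*1)*(-114) + 454 = (4*√29)*(-114) + 454 = -456*√29 + 454 = 454 - 456*√29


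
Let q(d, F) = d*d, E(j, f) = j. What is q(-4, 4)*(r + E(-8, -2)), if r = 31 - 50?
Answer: -432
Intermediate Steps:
r = -19
q(d, F) = d²
q(-4, 4)*(r + E(-8, -2)) = (-4)²*(-19 - 8) = 16*(-27) = -432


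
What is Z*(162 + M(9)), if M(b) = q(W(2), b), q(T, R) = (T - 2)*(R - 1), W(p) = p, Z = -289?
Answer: -46818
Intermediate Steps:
q(T, R) = (-1 + R)*(-2 + T) (q(T, R) = (-2 + T)*(-1 + R) = (-1 + R)*(-2 + T))
M(b) = 0 (M(b) = 2 - 1*2 - 2*b + b*2 = 2 - 2 - 2*b + 2*b = 0)
Z*(162 + M(9)) = -289*(162 + 0) = -289*162 = -46818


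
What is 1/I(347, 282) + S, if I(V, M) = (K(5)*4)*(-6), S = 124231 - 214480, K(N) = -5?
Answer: -10829879/120 ≈ -90249.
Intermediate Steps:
S = -90249
I(V, M) = 120 (I(V, M) = -5*4*(-6) = -20*(-6) = 120)
1/I(347, 282) + S = 1/120 - 90249 = -10829879/120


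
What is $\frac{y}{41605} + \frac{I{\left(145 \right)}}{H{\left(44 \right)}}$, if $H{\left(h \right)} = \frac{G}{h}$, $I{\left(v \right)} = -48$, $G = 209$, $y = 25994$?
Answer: $- \frac{7494274}{790495} \approx -9.4805$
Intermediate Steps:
$H{\left(h \right)} = \frac{209}{h}$
$\frac{y}{41605} + \frac{I{\left(145 \right)}}{H{\left(44 \right)}} = \frac{25994}{41605} - \frac{48}{209 \cdot \frac{1}{44}} = 25994 \cdot \frac{1}{41605} - \frac{48}{209 \cdot \frac{1}{44}} = \frac{25994}{41605} - \frac{48}{\frac{19}{4}} = \frac{25994}{41605} - \frac{192}{19} = - \frac{7494274}{790495}$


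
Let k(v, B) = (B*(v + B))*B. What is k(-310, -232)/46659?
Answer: -29172608/46659 ≈ -625.23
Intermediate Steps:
k(v, B) = B²*(B + v) (k(v, B) = (B*(B + v))*B = B²*(B + v))
k(-310, -232)/46659 = ((-232)²*(-232 - 310))/46659 = (53824*(-542))*(1/46659) = -29172608*1/46659 = -29172608/46659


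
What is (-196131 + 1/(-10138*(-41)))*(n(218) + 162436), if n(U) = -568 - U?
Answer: -6589130356597525/207829 ≈ -3.1705e+10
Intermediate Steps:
(-196131 + 1/(-10138*(-41)))*(n(218) + 162436) = (-196131 + 1/(-10138*(-41)))*((-568 - 1*218) + 162436) = (-196131 + 1/415658)*((-568 - 218) + 162436) = (-196131 + 1/415658)*(-786 + 162436) = -81523419197/415658*161650 = -6589130356597525/207829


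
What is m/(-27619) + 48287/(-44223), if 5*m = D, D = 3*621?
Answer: -6750580714/6106975185 ≈ -1.1054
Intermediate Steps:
D = 1863
m = 1863/5 (m = (⅕)*1863 = 1863/5 ≈ 372.60)
m/(-27619) + 48287/(-44223) = (1863/5)/(-27619) + 48287/(-44223) = (1863/5)*(-1/27619) + 48287*(-1/44223) = -1863/138095 - 48287/44223 = -6750580714/6106975185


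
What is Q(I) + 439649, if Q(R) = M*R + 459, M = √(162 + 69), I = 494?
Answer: 440108 + 494*√231 ≈ 4.4762e+5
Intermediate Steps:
M = √231 ≈ 15.199
Q(R) = 459 + R*√231 (Q(R) = √231*R + 459 = R*√231 + 459 = 459 + R*√231)
Q(I) + 439649 = (459 + 494*√231) + 439649 = 440108 + 494*√231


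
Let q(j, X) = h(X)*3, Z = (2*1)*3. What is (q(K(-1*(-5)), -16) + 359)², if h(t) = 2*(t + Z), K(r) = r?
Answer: 89401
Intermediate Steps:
Z = 6 (Z = 2*3 = 6)
h(t) = 12 + 2*t (h(t) = 2*(t + 6) = 2*(6 + t) = 12 + 2*t)
q(j, X) = 36 + 6*X (q(j, X) = (12 + 2*X)*3 = 36 + 6*X)
(q(K(-1*(-5)), -16) + 359)² = ((36 + 6*(-16)) + 359)² = ((36 - 96) + 359)² = (-60 + 359)² = 299² = 89401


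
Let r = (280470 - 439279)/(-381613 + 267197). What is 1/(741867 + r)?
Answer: 114416/84881613481 ≈ 1.3479e-6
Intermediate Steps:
r = 158809/114416 (r = -158809/(-114416) = -158809*(-1/114416) = 158809/114416 ≈ 1.3880)
1/(741867 + r) = 1/(741867 + 158809/114416) = 1/(84881613481/114416) = 114416/84881613481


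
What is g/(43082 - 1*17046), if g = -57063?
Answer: -2481/1132 ≈ -2.1917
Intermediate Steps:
g/(43082 - 1*17046) = -57063/(43082 - 1*17046) = -57063/(43082 - 17046) = -57063/26036 = -57063*1/26036 = -2481/1132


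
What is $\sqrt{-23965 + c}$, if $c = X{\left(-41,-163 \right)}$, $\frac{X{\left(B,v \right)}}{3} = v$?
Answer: $i \sqrt{24454} \approx 156.38 i$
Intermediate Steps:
$X{\left(B,v \right)} = 3 v$
$c = -489$ ($c = 3 \left(-163\right) = -489$)
$\sqrt{-23965 + c} = \sqrt{-23965 - 489} = \sqrt{-24454} = i \sqrt{24454}$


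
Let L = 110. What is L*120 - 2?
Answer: 13198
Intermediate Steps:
L*120 - 2 = 110*120 - 2 = 13200 - 2 = 13198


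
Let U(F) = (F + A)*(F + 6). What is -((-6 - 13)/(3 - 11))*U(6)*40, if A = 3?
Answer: -10260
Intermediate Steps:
U(F) = (3 + F)*(6 + F) (U(F) = (F + 3)*(F + 6) = (3 + F)*(6 + F))
-((-6 - 13)/(3 - 11))*U(6)*40 = -((-6 - 13)/(3 - 11))*(18 + 6² + 9*6)*40 = -(-19/(-8))*(18 + 36 + 54)*40 = --19*(-⅛)*108*40 = -(19/8)*108*40 = -513*40/2 = -1*10260 = -10260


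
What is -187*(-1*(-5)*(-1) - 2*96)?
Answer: 36839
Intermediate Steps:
-187*(-1*(-5)*(-1) - 2*96) = -187*(5*(-1) - 192) = -187*(-5 - 192) = -187*(-197) = 36839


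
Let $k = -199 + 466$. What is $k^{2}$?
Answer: $71289$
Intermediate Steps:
$k = 267$
$k^{2} = 267^{2} = 71289$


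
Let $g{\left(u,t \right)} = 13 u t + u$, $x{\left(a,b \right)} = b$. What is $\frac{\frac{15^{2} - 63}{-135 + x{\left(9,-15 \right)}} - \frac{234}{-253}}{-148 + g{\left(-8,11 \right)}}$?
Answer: $\frac{981}{8222500} \approx 0.00011931$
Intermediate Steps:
$g{\left(u,t \right)} = u + 13 t u$ ($g{\left(u,t \right)} = 13 t u + u = u + 13 t u$)
$\frac{\frac{15^{2} - 63}{-135 + x{\left(9,-15 \right)}} - \frac{234}{-253}}{-148 + g{\left(-8,11 \right)}} = \frac{\frac{15^{2} - 63}{-135 - 15} - \frac{234}{-253}}{-148 - 8 \left(1 + 13 \cdot 11\right)} = \frac{\frac{225 - 63}{-150} - - \frac{234}{253}}{-148 - 8 \left(1 + 143\right)} = \frac{162 \left(- \frac{1}{150}\right) + \frac{234}{253}}{-148 - 1152} = \frac{- \frac{27}{25} + \frac{234}{253}}{-148 - 1152} = - \frac{981}{6325 \left(-1300\right)} = \left(- \frac{981}{6325}\right) \left(- \frac{1}{1300}\right) = \frac{981}{8222500}$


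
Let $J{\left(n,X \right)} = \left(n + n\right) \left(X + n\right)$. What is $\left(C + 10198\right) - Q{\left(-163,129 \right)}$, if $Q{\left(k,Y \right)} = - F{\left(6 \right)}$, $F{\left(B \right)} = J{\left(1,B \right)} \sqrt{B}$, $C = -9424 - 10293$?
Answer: $-9519 + 14 \sqrt{6} \approx -9484.7$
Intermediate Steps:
$C = -19717$ ($C = -9424 - 10293 = -19717$)
$J{\left(n,X \right)} = 2 n \left(X + n\right)$
$F{\left(B \right)} = \sqrt{B} \left(2 + 2 B\right)$ ($F{\left(B \right)} = 2 \cdot 1 \left(B + 1\right) \sqrt{B} = 2 \cdot 1 \left(1 + B\right) \sqrt{B} = \left(2 + 2 B\right) \sqrt{B} = \sqrt{B} \left(2 + 2 B\right)$)
$Q{\left(k,Y \right)} = - 14 \sqrt{6}$ ($Q{\left(k,Y \right)} = - 2 \sqrt{6} \left(1 + 6\right) = - 2 \sqrt{6} \cdot 7 = - 14 \sqrt{6}$)
$\left(C + 10198\right) - Q{\left(-163,129 \right)} = \left(-19717 + 10198\right) - - 14 \sqrt{6} = -9519 + 14 \sqrt{6}$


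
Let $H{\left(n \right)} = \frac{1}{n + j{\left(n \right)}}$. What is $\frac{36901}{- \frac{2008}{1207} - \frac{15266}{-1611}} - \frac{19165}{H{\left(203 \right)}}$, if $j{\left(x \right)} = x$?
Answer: $- \frac{118130619836483}{15191174} \approx -7.7763 \cdot 10^{6}$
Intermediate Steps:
$H{\left(n \right)} = \frac{1}{2 n}$ ($H{\left(n \right)} = \frac{1}{n + n} = \frac{1}{2 n}$)
$\frac{36901}{- \frac{2008}{1207} - \frac{15266}{-1611}} - \frac{19165}{H{\left(203 \right)}} = \frac{36901}{- \frac{2008}{1207} - \frac{15266}{-1611}} - \frac{19165}{\frac{1}{2} \cdot \frac{1}{203}} = \frac{36901}{\left(-2008\right) \frac{1}{1207} - - \frac{15266}{1611}} - \frac{19165}{\frac{1}{2} \cdot \frac{1}{203}} = \frac{36901}{- \frac{2008}{1207} + \frac{15266}{1611}} - 19165 \frac{1}{\frac{1}{406}} = \frac{36901}{\frac{15191174}{1944477}} - 7780990 = 36901 \cdot \frac{1944477}{15191174} - 7780990 = \frac{71753145777}{15191174} - 7780990 = - \frac{118130619836483}{15191174}$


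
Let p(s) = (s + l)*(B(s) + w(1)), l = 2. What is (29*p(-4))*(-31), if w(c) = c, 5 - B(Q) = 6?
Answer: 0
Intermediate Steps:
B(Q) = -1 (B(Q) = 5 - 1*6 = 5 - 6 = -1)
p(s) = 0 (p(s) = (s + 2)*(-1 + 1) = (2 + s)*0 = 0)
(29*p(-4))*(-31) = (29*0)*(-31) = 0*(-31) = 0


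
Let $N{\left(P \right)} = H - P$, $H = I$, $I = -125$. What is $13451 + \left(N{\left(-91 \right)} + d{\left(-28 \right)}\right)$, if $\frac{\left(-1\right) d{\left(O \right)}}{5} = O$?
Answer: $13557$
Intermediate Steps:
$H = -125$
$d{\left(O \right)} = - 5 O$
$N{\left(P \right)} = -125 - P$
$13451 + \left(N{\left(-91 \right)} + d{\left(-28 \right)}\right) = 13451 - -106 = 13451 + \left(\left(-125 + 91\right) + 140\right) = 13451 + \left(-34 + 140\right) = 13451 + 106 = 13557$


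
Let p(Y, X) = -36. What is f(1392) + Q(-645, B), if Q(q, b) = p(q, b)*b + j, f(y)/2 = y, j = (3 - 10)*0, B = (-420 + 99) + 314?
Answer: 3036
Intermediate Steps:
B = -7 (B = -321 + 314 = -7)
j = 0 (j = -7*0 = 0)
f(y) = 2*y
Q(q, b) = -36*b (Q(q, b) = -36*b + 0 = -36*b)
f(1392) + Q(-645, B) = 2*1392 - 36*(-7) = 2784 + 252 = 3036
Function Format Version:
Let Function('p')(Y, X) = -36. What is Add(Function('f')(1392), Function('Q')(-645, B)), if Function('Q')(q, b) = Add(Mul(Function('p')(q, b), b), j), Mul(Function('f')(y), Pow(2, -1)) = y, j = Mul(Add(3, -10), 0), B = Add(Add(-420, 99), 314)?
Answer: 3036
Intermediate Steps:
B = -7 (B = Add(-321, 314) = -7)
j = 0 (j = Mul(-7, 0) = 0)
Function('f')(y) = Mul(2, y)
Function('Q')(q, b) = Mul(-36, b) (Function('Q')(q, b) = Add(Mul(-36, b), 0) = Mul(-36, b))
Add(Function('f')(1392), Function('Q')(-645, B)) = Add(Mul(2, 1392), Mul(-36, -7)) = Add(2784, 252) = 3036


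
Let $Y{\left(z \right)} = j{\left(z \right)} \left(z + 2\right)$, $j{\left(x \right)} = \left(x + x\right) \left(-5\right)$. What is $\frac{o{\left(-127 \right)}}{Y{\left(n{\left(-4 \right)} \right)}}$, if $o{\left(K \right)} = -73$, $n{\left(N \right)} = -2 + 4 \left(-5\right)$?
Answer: $\frac{73}{4400} \approx 0.016591$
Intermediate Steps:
$j{\left(x \right)} = - 10 x$ ($j{\left(x \right)} = 2 x \left(-5\right) = - 10 x$)
$n{\left(N \right)} = -22$ ($n{\left(N \right)} = -2 - 20 = -22$)
$Y{\left(z \right)} = - 10 z \left(2 + z\right)$ ($Y{\left(z \right)} = - 10 z \left(z + 2\right) = - 10 z \left(2 + z\right)$)
$\frac{o{\left(-127 \right)}}{Y{\left(n{\left(-4 \right)} \right)}} = - \frac{73}{\left(-10\right) \left(-22\right) \left(2 - 22\right)} = - \frac{73}{\left(-10\right) \left(-22\right) \left(-20\right)} = - \frac{73}{-4400} = \left(-73\right) \left(- \frac{1}{4400}\right) = \frac{73}{4400}$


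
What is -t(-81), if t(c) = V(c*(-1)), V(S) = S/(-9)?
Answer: 9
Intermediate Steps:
V(S) = -S/9 (V(S) = S*(-1/9) = -S/9)
t(c) = c/9 (t(c) = -c*(-1)/9 = -(-1)*c/9 = c/9)
-t(-81) = -(-81)/9 = -1*(-9) = 9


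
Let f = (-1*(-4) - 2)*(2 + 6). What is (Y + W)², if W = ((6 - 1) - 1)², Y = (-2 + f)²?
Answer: 44944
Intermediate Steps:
f = 16 (f = (4 - 2)*8 = 2*8 = 16)
Y = 196 (Y = (-2 + 16)² = 14² = 196)
W = 16 (W = (5 - 1)² = 4² = 16)
(Y + W)² = (196 + 16)² = 212² = 44944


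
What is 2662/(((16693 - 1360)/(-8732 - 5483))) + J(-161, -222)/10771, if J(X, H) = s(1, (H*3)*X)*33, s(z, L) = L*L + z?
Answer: 5817157979201723/165151743 ≈ 3.5223e+7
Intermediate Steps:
s(z, L) = z + L**2 (s(z, L) = L**2 + z = z + L**2)
J(X, H) = 33 + 297*H**2*X**2 (J(X, H) = (1 + ((H*3)*X)**2)*33 = (1 + ((3*H)*X)**2)*33 = (1 + (3*H*X)**2)*33 = (1 + 9*H**2*X**2)*33 = 33 + 297*H**2*X**2)
2662/(((16693 - 1360)/(-8732 - 5483))) + J(-161, -222)/10771 = 2662/(((16693 - 1360)/(-8732 - 5483))) + (33 + 297*(-222)**2*(-161)**2)/10771 = 2662/((15333/(-14215))) + (33 + 297*49284*25921)*(1/10771) = 2662/((15333*(-1/14215))) + (33 + 379414697508)*(1/10771) = 2662/(-15333/14215) + 379414697541*(1/10771) = 2662*(-14215/15333) + 379414697541/10771 = -37840330/15333 + 379414697541/10771 = 5817157979201723/165151743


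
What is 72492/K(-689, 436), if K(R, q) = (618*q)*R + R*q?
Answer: -18123/46487519 ≈ -0.00038985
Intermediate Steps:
K(R, q) = 619*R*q (K(R, q) = 618*R*q + R*q = 619*R*q)
72492/K(-689, 436) = 72492/((619*(-689)*436)) = 72492/(-185950076) = 72492*(-1/185950076) = -18123/46487519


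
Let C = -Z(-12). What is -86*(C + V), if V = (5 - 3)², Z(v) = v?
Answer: -1376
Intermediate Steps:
V = 4 (V = 2² = 4)
C = 12 (C = -1*(-12) = 12)
-86*(C + V) = -86*(12 + 4) = -86*16 = -1376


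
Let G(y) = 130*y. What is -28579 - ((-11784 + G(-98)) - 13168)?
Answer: 9113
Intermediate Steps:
-28579 - ((-11784 + G(-98)) - 13168) = -28579 - ((-11784 + 130*(-98)) - 13168) = -28579 - ((-11784 - 12740) - 13168) = -28579 - (-24524 - 13168) = -28579 - 1*(-37692) = -28579 + 37692 = 9113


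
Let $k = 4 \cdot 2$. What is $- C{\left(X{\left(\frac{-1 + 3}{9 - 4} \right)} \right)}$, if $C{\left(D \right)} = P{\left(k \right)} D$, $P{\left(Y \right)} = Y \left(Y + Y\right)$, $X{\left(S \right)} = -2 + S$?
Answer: $\frac{1024}{5} \approx 204.8$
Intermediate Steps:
$k = 8$
$P{\left(Y \right)} = 2 Y^{2}$ ($P{\left(Y \right)} = Y 2 Y = 2 Y^{2}$)
$C{\left(D \right)} = 128 D$ ($C{\left(D \right)} = 2 \cdot 8^{2} D = 2 \cdot 64 D = 128 D$)
$- C{\left(X{\left(\frac{-1 + 3}{9 - 4} \right)} \right)} = - 128 \left(-2 + \frac{-1 + 3}{9 - 4}\right) = - 128 \left(-2 + \frac{2}{5}\right) = - \frac{128 \left(-8\right)}{5} = \left(-1\right) \left(- \frac{1024}{5}\right) = \frac{1024}{5}$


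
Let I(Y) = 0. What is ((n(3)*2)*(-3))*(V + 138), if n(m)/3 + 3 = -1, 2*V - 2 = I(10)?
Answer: 10008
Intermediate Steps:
V = 1 (V = 1 + (½)*0 = 1 + 0 = 1)
n(m) = -12 (n(m) = -9 + 3*(-1) = -9 - 3 = -12)
((n(3)*2)*(-3))*(V + 138) = (-12*2*(-3))*(1 + 138) = -24*(-3)*139 = 72*139 = 10008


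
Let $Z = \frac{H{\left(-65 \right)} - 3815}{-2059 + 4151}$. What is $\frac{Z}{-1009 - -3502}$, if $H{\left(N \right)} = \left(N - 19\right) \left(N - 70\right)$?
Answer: $\frac{7525}{5215356} \approx 0.0014429$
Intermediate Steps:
$H{\left(N \right)} = \left(-70 + N\right) \left(-19 + N\right)$ ($H{\left(N \right)} = \left(-19 + N\right) \left(-70 + N\right) = \left(-70 + N\right) \left(-19 + N\right)$)
$Z = \frac{7525}{2092}$ ($Z = \frac{\left(1330 + \left(-65\right)^{2} - -5785\right) - 3815}{-2059 + 4151} = \frac{\left(1330 + 4225 + 5785\right) - 3815}{2092} = \left(11340 - 3815\right) \frac{1}{2092} = 7525 \cdot \frac{1}{2092} = \frac{7525}{2092} \approx 3.597$)
$\frac{Z}{-1009 - -3502} = \frac{7525}{2092 \left(-1009 - -3502\right)} = \frac{7525}{2092 \left(-1009 + 3502\right)} = \frac{7525}{2092 \cdot 2493} = \frac{7525}{2092} \cdot \frac{1}{2493} = \frac{7525}{5215356}$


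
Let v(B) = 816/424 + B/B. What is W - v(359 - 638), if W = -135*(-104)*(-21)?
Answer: -15626675/53 ≈ -2.9484e+5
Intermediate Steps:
v(B) = 155/53 (v(B) = 816*(1/424) + 1 = 102/53 + 1 = 155/53)
W = -294840 (W = 14040*(-21) = -294840)
W - v(359 - 638) = -294840 - 1*155/53 = -294840 - 155/53 = -15626675/53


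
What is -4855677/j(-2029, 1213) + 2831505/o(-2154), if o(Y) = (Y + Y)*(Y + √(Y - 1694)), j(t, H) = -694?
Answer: 22548629445063/3222633416 + 943835*I*√962/3334078952 ≈ 6997.0 + 0.0087803*I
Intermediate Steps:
o(Y) = 2*Y*(Y + √(-1694 + Y)) (o(Y) = (2*Y)*(Y + √(-1694 + Y)) = 2*Y*(Y + √(-1694 + Y)))
-4855677/j(-2029, 1213) + 2831505/o(-2154) = -4855677/(-694) + 2831505/((2*(-2154)*(-2154 + √(-1694 - 2154)))) = -4855677*(-1/694) + 2831505/((2*(-2154)*(-2154 + √(-3848)))) = 4855677/694 + 2831505/((2*(-2154)*(-2154 + 2*I*√962))) = 4855677/694 + 2831505/(9279432 - 8616*I*√962)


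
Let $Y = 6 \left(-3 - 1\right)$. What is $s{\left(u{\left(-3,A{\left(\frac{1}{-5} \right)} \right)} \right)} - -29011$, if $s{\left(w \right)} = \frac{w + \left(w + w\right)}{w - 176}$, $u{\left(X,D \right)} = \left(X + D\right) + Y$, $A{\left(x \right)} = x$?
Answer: $\frac{3684448}{127} \approx 29011.0$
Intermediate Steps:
$Y = -24$ ($Y = 6 \left(-4\right) = -24$)
$u{\left(X,D \right)} = -24 + D + X$ ($u{\left(X,D \right)} = \left(X + D\right) - 24 = \left(D + X\right) - 24 = -24 + D + X$)
$s{\left(w \right)} = \frac{3 w}{-176 + w}$ ($s{\left(w \right)} = \frac{w + 2 w}{-176 + w} = \frac{3 w}{-176 + w}$)
$s{\left(u{\left(-3,A{\left(\frac{1}{-5} \right)} \right)} \right)} - -29011 = \frac{3 \left(-24 + \frac{1}{-5} - 3\right)}{-176 - \left(27 + \frac{1}{5}\right)} - -29011 = \frac{3 \left(-24 - \frac{1}{5} - 3\right)}{-176 - \frac{136}{5}} + 29011 = 3 \left(- \frac{136}{5}\right) \frac{1}{-176 - \frac{136}{5}} + 29011 = 3 \left(- \frac{136}{5}\right) \frac{1}{- \frac{1016}{5}} + 29011 = 3 \left(- \frac{136}{5}\right) \left(- \frac{5}{1016}\right) + 29011 = \frac{51}{127} + 29011 = \frac{3684448}{127}$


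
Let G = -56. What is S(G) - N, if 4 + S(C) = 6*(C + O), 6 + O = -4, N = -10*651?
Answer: 6110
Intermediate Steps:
N = -6510
O = -10 (O = -6 - 4 = -10)
S(C) = -64 + 6*C (S(C) = -4 + 6*(C - 10) = -4 + 6*(-10 + C) = -4 + (-60 + 6*C) = -64 + 6*C)
S(G) - N = (-64 + 6*(-56)) - 1*(-6510) = (-64 - 336) + 6510 = -400 + 6510 = 6110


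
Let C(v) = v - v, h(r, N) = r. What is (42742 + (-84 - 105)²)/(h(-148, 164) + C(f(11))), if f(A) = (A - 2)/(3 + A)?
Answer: -78463/148 ≈ -530.16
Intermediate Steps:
f(A) = (-2 + A)/(3 + A)
C(v) = 0
(42742 + (-84 - 105)²)/(h(-148, 164) + C(f(11))) = (42742 + (-84 - 105)²)/(-148 + 0) = (42742 + (-189)²)/(-148) = (42742 + 35721)*(-1/148) = 78463*(-1/148) = -78463/148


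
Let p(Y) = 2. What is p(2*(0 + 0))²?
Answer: 4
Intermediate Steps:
p(2*(0 + 0))² = 2² = 4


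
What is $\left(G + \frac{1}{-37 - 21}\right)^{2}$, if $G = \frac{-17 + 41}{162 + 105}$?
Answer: $\frac{140625}{26646244} \approx 0.0052775$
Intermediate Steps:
$G = \frac{8}{89}$ ($G = \frac{24}{267} = 24 \cdot \frac{1}{267} = \frac{8}{89} \approx 0.089888$)
$\left(G + \frac{1}{-37 - 21}\right)^{2} = \left(\frac{8}{89} + \frac{1}{-37 - 21}\right)^{2} = \left(\frac{8}{89} + \frac{1}{-58}\right)^{2} = \left(\frac{8}{89} - \frac{1}{58}\right)^{2} = \left(\frac{375}{5162}\right)^{2} = \frac{140625}{26646244}$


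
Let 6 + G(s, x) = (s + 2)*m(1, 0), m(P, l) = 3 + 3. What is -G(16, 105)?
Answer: -102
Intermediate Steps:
m(P, l) = 6
G(s, x) = 6 + 6*s (G(s, x) = -6 + (s + 2)*6 = -6 + (2 + s)*6 = -6 + (12 + 6*s) = 6 + 6*s)
-G(16, 105) = -(6 + 6*16) = -(6 + 96) = -1*102 = -102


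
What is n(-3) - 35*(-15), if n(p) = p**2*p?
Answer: 498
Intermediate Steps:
n(p) = p**3
n(-3) - 35*(-15) = (-3)**3 - 35*(-15) = -27 + 525 = 498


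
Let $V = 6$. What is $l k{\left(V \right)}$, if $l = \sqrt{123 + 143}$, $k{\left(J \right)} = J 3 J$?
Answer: $108 \sqrt{266} \approx 1761.4$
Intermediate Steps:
$k{\left(J \right)} = 3 J^{2}$ ($k{\left(J \right)} = 3 J J = 3 J^{2}$)
$l = \sqrt{266} \approx 16.31$
$l k{\left(V \right)} = \sqrt{266} \cdot 3 \cdot 6^{2} = \sqrt{266} \cdot 3 \cdot 36 = \sqrt{266} \cdot 108 = 108 \sqrt{266}$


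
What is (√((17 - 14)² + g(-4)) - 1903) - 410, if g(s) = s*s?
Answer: -2308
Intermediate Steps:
g(s) = s²
(√((17 - 14)² + g(-4)) - 1903) - 410 = (√((17 - 14)² + (-4)²) - 1903) - 410 = (√(3² + 16) - 1903) - 410 = (√(9 + 16) - 1903) - 410 = (√25 - 1903) - 410 = (5 - 1903) - 410 = -1898 - 410 = -2308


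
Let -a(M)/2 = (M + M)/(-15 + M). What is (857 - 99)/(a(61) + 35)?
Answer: 17434/683 ≈ 25.526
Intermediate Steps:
a(M) = -4*M/(-15 + M) (a(M) = -2*(M + M)/(-15 + M) = -2*2*M/(-15 + M) = -4*M/(-15 + M))
(857 - 99)/(a(61) + 35) = (857 - 99)/(-4*61/(-15 + 61) + 35) = 758/(-4*61/46 + 35) = 758/(-4*61*1/46 + 35) = 758/(-122/23 + 35) = 758/(683/23) = 758*(23/683) = 17434/683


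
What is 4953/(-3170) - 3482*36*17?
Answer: -6755224233/3170 ≈ -2.1310e+6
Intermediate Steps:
4953/(-3170) - 3482*36*17 = 4953*(-1/3170) - 3482/(1/612) = -4953/3170 - 3482/1/612 = -4953/3170 - 3482*612 = -4953/3170 - 2130984 = -6755224233/3170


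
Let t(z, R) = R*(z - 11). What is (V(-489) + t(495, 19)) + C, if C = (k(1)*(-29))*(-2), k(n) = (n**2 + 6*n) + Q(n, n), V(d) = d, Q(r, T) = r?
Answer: 9171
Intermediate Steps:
t(z, R) = R*(-11 + z)
k(n) = n**2 + 7*n (k(n) = (n**2 + 6*n) + n = n**2 + 7*n)
C = 464 (C = ((1*(7 + 1))*(-29))*(-2) = ((1*8)*(-29))*(-2) = (8*(-29))*(-2) = -232*(-2) = 464)
(V(-489) + t(495, 19)) + C = (-489 + 19*(-11 + 495)) + 464 = (-489 + 19*484) + 464 = (-489 + 9196) + 464 = 8707 + 464 = 9171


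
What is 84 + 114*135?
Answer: 15474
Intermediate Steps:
84 + 114*135 = 84 + 15390 = 15474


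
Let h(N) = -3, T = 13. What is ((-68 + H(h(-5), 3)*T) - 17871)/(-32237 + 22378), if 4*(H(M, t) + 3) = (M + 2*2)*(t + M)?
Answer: 17978/9859 ≈ 1.8235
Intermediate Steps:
H(M, t) = -3 + (4 + M)*(M + t)/4 (H(M, t) = -3 + ((M + 2*2)*(t + M))/4 = -3 + ((M + 4)*(M + t))/4 = -3 + ((4 + M)*(M + t))/4 = -3 + (4 + M)*(M + t)/4)
((-68 + H(h(-5), 3)*T) - 17871)/(-32237 + 22378) = ((-68 + (-3 - 3 + 3 + (¼)*(-3)² + (¼)*(-3)*3)*13) - 17871)/(-32237 + 22378) = ((-68 + (-3 - 3 + 3 + (¼)*9 - 9/4)*13) - 17871)/(-9859) = ((-68 + (-3 - 3 + 3 + 9/4 - 9/4)*13) - 17871)*(-1/9859) = ((-68 - 3*13) - 17871)*(-1/9859) = ((-68 - 39) - 17871)*(-1/9859) = (-107 - 17871)*(-1/9859) = -17978*(-1/9859) = 17978/9859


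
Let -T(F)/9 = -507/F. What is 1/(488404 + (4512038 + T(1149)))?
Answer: 383/1915170807 ≈ 1.9998e-7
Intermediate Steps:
T(F) = 4563/F (T(F) = -(-4563)/F = 4563/F)
1/(488404 + (4512038 + T(1149))) = 1/(488404 + (4512038 + 4563/1149)) = 1/(488404 + (4512038 + 4563*(1/1149))) = 1/(488404 + (4512038 + 1521/383)) = 1/(488404 + 1728112075/383) = 1/(1915170807/383) = 383/1915170807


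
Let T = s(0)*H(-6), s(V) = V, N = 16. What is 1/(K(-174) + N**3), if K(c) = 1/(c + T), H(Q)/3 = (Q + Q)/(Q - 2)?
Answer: 174/712703 ≈ 0.00024414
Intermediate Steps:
H(Q) = 6*Q/(-2 + Q) (H(Q) = 3*((Q + Q)/(Q - 2)) = 3*((2*Q)/(-2 + Q)) = 3*(2*Q/(-2 + Q)) = 6*Q/(-2 + Q))
T = 0 (T = 0*(6*(-6)/(-2 - 6)) = 0*(6*(-6)/(-8)) = 0*(6*(-6)*(-1/8)) = 0*(9/2) = 0)
K(c) = 1/c (K(c) = 1/(c + 0) = 1/c)
1/(K(-174) + N**3) = 1/(1/(-174) + 16**3) = 1/(-1/174 + 4096) = 1/(712703/174) = 174/712703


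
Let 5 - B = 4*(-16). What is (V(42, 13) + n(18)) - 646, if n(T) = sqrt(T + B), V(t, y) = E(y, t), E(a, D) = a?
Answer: -633 + sqrt(87) ≈ -623.67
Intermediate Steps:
B = 69 (B = 5 - 4*(-16) = 5 - 1*(-64) = 5 + 64 = 69)
V(t, y) = y
n(T) = sqrt(69 + T) (n(T) = sqrt(T + 69) = sqrt(69 + T))
(V(42, 13) + n(18)) - 646 = (13 + sqrt(69 + 18)) - 646 = (13 + sqrt(87)) - 646 = -633 + sqrt(87)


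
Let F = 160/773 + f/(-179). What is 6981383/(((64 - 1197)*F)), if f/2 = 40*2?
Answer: 965993021561/107680320 ≈ 8970.9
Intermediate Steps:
f = 160 (f = 2*(40*2) = 2*80 = 160)
F = -95040/138367 (F = 160/773 + 160/(-179) = 160*(1/773) + 160*(-1/179) = 160/773 - 160/179 = -95040/138367 ≈ -0.68687)
6981383/(((64 - 1197)*F)) = 6981383/(((64 - 1197)*(-95040/138367))) = 6981383/((-1133*(-95040/138367))) = 6981383/(107680320/138367) = 6981383*(138367/107680320) = 965993021561/107680320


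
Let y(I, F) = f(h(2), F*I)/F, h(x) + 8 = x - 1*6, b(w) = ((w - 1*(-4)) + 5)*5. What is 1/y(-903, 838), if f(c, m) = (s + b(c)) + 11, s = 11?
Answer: 838/7 ≈ 119.71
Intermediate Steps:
b(w) = 45 + 5*w (b(w) = ((w + 4) + 5)*5 = ((4 + w) + 5)*5 = (9 + w)*5 = 45 + 5*w)
h(x) = -14 + x (h(x) = -8 + (x - 1*6) = -8 + (x - 6) = -8 + (-6 + x) = -14 + x)
f(c, m) = 67 + 5*c (f(c, m) = (11 + (45 + 5*c)) + 11 = (56 + 5*c) + 11 = 67 + 5*c)
y(I, F) = 7/F (y(I, F) = (67 + 5*(-14 + 2))/F = (67 + 5*(-12))/F = (67 - 60)/F = 7/F)
1/y(-903, 838) = 1/(7/838) = 838/7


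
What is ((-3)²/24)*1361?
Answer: 4083/8 ≈ 510.38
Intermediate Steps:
((-3)²/24)*1361 = (9*(1/24))*1361 = (3/8)*1361 = 4083/8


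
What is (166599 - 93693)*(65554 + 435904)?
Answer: 36559296948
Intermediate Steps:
(166599 - 93693)*(65554 + 435904) = 72906*501458 = 36559296948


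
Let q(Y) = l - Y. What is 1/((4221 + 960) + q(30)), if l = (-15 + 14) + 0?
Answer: 1/5150 ≈ 0.00019417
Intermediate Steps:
l = -1 (l = -1 + 0 = -1)
q(Y) = -1 - Y
1/((4221 + 960) + q(30)) = 1/((4221 + 960) + (-1 - 1*30)) = 1/(5181 + (-1 - 30)) = 1/(5181 - 31) = 1/5150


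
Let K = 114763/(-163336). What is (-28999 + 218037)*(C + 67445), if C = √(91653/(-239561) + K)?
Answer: 12749667910 + 94519*I*√8477198720063977126/1397461982 ≈ 1.275e+10 + 1.9693e+5*I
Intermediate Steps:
K = -114763/163336 (K = 114763*(-1/163336) = -114763/163336 ≈ -0.70262)
C = I*√8477198720063977126/2794923964 (C = √(91653/(-239561) - 114763/163336) = √(91653*(-1/239561) - 114763/163336) = √(-91653/239561 - 114763/163336) = √(-42462973451/39128935496) = I*√8477198720063977126/2794923964 ≈ 1.0417*I)
(-28999 + 218037)*(C + 67445) = (-28999 + 218037)*(I*√8477198720063977126/2794923964 + 67445) = 189038*(67445 + I*√8477198720063977126/2794923964) = 12749667910 + 94519*I*√8477198720063977126/1397461982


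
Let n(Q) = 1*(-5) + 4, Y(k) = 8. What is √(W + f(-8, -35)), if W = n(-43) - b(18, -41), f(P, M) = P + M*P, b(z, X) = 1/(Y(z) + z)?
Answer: √183170/26 ≈ 16.461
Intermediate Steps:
n(Q) = -1 (n(Q) = -5 + 4 = -1)
b(z, X) = 1/(8 + z)
W = -27/26 (W = -1 - 1/(8 + 18) = -1 - 1/26 = -27/26 ≈ -1.0385)
√(W + f(-8, -35)) = √(-27/26 - 8*(1 - 35)) = √(-27/26 - 8*(-34)) = √(-27/26 + 272) = √(7045/26) = √183170/26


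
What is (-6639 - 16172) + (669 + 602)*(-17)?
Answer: -44418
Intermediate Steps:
(-6639 - 16172) + (669 + 602)*(-17) = -22811 + 1271*(-17) = -22811 - 21607 = -44418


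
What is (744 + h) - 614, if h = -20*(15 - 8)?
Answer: -10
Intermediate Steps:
h = -140 (h = -20*7 = -140)
(744 + h) - 614 = (744 - 140) - 614 = 604 - 614 = -10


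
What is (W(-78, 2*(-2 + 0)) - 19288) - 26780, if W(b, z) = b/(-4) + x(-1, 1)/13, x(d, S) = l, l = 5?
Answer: -1197251/26 ≈ -46048.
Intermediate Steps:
x(d, S) = 5
W(b, z) = 5/13 - b/4 (W(b, z) = b/(-4) + 5/13 = b*(-¼) + 5*(1/13) = -b/4 + 5/13 = 5/13 - b/4)
(W(-78, 2*(-2 + 0)) - 19288) - 26780 = ((5/13 - ¼*(-78)) - 19288) - 26780 = ((5/13 + 39/2) - 19288) - 26780 = (517/26 - 19288) - 26780 = -500971/26 - 26780 = -1197251/26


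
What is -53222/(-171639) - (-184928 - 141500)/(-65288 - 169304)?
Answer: -837352309/774329544 ≈ -1.0814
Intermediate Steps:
-53222/(-171639) - (-184928 - 141500)/(-65288 - 169304) = -53222*(-1/171639) - (-326428)/(-234592) = 4094/13203 - (-326428)*(-1)/234592 = 4094/13203 - 1*81607/58648 = 4094/13203 - 81607/58648 = -837352309/774329544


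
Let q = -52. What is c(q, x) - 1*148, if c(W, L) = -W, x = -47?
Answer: -96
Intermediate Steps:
c(q, x) - 1*148 = -1*(-52) - 1*148 = 52 - 148 = -96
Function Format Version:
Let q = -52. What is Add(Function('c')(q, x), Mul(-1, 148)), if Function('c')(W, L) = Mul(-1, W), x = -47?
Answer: -96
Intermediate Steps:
Add(Function('c')(q, x), Mul(-1, 148)) = Add(Mul(-1, -52), Mul(-1, 148)) = Add(52, -148) = -96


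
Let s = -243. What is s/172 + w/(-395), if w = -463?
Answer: -16349/67940 ≈ -0.24064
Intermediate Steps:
s/172 + w/(-395) = -243/172 - 463/(-395) = -243*1/172 - 463*(-1/395) = -243/172 + 463/395 = -16349/67940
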